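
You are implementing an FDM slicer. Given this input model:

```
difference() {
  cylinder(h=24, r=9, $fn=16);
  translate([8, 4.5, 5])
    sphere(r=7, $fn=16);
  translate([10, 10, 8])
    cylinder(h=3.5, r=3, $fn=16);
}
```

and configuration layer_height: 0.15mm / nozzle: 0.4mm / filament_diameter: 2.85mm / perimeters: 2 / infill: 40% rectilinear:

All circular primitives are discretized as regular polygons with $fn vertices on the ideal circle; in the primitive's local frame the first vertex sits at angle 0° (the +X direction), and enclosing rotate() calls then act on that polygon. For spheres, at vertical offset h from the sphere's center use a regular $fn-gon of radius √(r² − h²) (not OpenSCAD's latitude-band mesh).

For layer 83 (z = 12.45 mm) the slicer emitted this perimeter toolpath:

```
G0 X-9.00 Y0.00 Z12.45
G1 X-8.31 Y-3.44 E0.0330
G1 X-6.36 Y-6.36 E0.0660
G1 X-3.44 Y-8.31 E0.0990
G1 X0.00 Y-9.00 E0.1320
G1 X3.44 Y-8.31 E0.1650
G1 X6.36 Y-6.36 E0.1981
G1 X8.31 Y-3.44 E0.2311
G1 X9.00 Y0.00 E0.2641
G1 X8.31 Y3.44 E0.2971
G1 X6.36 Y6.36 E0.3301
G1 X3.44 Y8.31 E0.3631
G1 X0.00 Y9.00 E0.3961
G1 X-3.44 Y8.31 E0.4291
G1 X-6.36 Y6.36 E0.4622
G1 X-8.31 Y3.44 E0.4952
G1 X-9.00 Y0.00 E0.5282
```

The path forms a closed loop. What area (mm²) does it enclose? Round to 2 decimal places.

247.73 mm²

Apply the shoelace formula to the sequence of (X, Y) vertices; enclosed area = 247.73 mm².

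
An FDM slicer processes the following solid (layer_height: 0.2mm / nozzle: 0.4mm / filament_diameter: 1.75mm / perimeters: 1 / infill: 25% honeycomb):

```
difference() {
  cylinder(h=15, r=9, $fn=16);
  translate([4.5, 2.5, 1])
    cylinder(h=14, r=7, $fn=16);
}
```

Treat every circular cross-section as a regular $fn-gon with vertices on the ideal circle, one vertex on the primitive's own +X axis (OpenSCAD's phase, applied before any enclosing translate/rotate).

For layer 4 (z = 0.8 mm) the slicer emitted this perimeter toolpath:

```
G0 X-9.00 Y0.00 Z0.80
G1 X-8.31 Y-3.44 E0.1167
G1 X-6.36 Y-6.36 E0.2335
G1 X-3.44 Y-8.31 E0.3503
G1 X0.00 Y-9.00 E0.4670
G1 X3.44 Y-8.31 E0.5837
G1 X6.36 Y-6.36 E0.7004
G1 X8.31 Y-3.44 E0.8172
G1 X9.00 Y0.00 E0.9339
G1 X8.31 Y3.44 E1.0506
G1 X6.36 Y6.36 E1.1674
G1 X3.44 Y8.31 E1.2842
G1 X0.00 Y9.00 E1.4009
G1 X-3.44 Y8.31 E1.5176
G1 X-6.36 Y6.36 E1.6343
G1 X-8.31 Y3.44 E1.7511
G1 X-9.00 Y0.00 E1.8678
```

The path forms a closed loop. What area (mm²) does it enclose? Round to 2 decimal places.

Apply the shoelace formula to the sequence of (X, Y) vertices; enclosed area = 247.73 mm².

247.73 mm²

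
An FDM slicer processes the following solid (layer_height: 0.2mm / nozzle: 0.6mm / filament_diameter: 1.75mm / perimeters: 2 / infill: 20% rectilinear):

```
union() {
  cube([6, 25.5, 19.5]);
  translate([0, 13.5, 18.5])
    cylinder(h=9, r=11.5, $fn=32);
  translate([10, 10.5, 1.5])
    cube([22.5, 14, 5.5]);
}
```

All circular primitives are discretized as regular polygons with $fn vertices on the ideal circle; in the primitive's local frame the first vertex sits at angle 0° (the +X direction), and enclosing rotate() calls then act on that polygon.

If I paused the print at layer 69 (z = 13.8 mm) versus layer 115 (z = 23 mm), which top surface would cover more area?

Layer 69 (z = 13.8): the 6×25.5 cube contributes its full rectangle (area 153.00 mm²); the cylinder at (0, 13.5) is not intersected at this z (z outside [18.5, 27.5]); the cube at (10, 10.5) is absent (z outside [1.5, 7]); Taking the union: only the 6×25.5 cube is present, so the union is just that shape — area = 153.00 mm². So its area = 153.00 mm². Layer 115 (z = 23): the cube is not intersected at this z (z outside [0, 19.5]); the cylinder at (0, 13.5): section is a regular 32-gon, circumradius r=11.5 (area = (32/2)·11.500²·sin(360°/32) = 412.81 mm²); the cube at (10, 10.5) does not reach this height (z outside [1.5, 7]); Combining (union): only the r=11.5 cylinder at (0, 13.5) is present, so the union is just that shape — area = 412.81 mm². So its area = 412.81 mm². Layer 115 is larger (412.81 vs 153.00 mm²).

layer 115 (z = 23 mm)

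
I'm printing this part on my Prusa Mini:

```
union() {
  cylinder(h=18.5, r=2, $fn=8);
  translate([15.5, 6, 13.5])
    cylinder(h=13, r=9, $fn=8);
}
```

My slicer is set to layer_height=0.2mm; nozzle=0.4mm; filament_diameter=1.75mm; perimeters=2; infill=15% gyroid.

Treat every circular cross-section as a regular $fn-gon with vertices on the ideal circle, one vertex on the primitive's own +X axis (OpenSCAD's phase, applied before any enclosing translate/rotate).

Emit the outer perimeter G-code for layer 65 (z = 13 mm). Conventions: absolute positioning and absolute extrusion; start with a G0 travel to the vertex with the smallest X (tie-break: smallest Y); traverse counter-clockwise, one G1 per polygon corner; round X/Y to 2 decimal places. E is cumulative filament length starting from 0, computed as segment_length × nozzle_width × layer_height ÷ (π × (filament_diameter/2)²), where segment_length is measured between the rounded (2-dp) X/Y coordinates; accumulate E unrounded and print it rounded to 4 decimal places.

G0 X-2.00 Y0.00 Z13.00
G1 X-1.41 Y-1.41 E0.0508
G1 X0.00 Y-2.00 E0.1017
G1 X1.41 Y-1.41 E0.1525
G1 X2.00 Y0.00 E0.2033
G1 X1.41 Y1.41 E0.2542
G1 X0.00 Y2.00 E0.3050
G1 X-1.41 Y1.41 E0.3559
G1 X-2.00 Y0.00 E0.4067

At z = 13 mm: the r=2 cylinder gives a regular 8-gon of circumradius 2 (constant along its height); the cylinder at (15.5, 6) is not intersected at this z (z outside [13.5, 26.5]); Taking the union: only the r=2 cylinder is present, so the union is just that shape — 1 connected region. The outline is a single polygon with 8 vertices. Extrusion per mm of travel: 0.4 × 0.2 / (π × 0.875²) = 0.033260. Accumulating E over each segment gives final E = 0.4067.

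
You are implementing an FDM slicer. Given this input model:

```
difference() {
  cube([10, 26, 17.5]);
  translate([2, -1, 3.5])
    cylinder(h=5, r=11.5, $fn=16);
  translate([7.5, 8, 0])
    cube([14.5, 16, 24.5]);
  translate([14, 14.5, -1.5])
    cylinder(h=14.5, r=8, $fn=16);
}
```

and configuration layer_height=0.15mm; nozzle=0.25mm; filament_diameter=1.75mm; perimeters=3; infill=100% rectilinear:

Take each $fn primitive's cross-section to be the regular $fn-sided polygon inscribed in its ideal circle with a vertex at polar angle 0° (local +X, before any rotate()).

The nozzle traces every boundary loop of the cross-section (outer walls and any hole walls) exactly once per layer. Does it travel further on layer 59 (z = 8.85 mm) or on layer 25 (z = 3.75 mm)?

layer 59 (z = 8.85 mm)

Layer 59 (z = 8.85): the 10×26 cube contributes its full rectangle (perimeter 72.00 mm); the cylinder at (2, -1) is not intersected at this z (z outside [3.5, 8.5]); the 14.5×16 cube at (7.5, 8) contributes its full rectangle (perimeter 61.00 mm); the r=8 cylinder at (14, 14.5) gives a regular 16-gon of circumradius 8 (constant along its height) (perimeter = 2·16·8.000·sin(180°/16) = 49.94 mm); Subtracting the remaining from the first: starting from the 10×26 cube, the 14.5×16 cube at (7.5, 8) partially overlaps it — only the 40.00 mm² overlap (of its 232.00 mm²) is removed, clipping the outline; the r=8 cylinder at (14, 14.5) partially overlaps it — only the 8.56 mm² overlap (of its 195.93 mm²) is removed, clipping the outline — boundary = 77.48 mm. So its perimeter = 77.48 mm. Layer 25 (z = 3.75): the cube (footprint 10×26) is included at this height (perimeter 72.00 mm); the r=11.5 cylinder at (2, -1) contributes a regular 16-gon of circumradius 11.5 (perimeter = 2·16·11.500·sin(180°/16) = 71.79 mm); the cube at (7.5, 8) is present — its section is the full 14.5×16 rectangle (perimeter 61.00 mm); the r=8 cylinder at (14, 14.5) contributes a regular 16-gon of circumradius 8 (perimeter = 2·16·8.000·sin(180°/16) = 49.94 mm); Taking the first minus the rest: starting from the 10×26 cube, the r=11.5 cylinder at (2, -1) partially overlaps it — only the 95.20 mm² overlap (of its 404.88 mm²) is removed, clipping the outline; the 14.5×16 cube at (7.5, 8) partially overlaps it — only the 39.41 mm² overlap (of its 232.00 mm²) is removed, clipping the outline; the r=8 cylinder at (14, 14.5) partially overlaps it — only the 8.56 mm² overlap (of its 195.93 mm²) is removed, clipping the outline — boundary = 57.18 mm. So its perimeter = 57.18 mm. Layer 59 is larger (77.48 vs 57.18 mm).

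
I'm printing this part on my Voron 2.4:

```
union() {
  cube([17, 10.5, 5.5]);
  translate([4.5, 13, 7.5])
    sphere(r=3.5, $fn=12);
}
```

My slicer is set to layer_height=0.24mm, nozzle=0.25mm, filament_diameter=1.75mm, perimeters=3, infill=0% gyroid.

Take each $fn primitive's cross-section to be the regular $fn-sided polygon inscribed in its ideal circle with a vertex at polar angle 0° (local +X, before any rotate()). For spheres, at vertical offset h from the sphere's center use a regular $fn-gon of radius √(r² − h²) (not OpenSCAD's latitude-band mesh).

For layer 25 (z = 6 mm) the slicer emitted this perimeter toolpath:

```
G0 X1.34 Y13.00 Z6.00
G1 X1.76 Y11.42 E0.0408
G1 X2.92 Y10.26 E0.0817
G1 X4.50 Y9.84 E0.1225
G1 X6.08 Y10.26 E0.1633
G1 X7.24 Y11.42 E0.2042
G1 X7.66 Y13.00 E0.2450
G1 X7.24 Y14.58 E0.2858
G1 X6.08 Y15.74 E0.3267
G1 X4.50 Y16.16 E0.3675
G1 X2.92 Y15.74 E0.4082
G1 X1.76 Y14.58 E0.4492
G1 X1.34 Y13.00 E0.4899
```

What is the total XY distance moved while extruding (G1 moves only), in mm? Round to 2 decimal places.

Sum the Euclidean lengths of each G1 segment: total = 19.64 mm.

19.64 mm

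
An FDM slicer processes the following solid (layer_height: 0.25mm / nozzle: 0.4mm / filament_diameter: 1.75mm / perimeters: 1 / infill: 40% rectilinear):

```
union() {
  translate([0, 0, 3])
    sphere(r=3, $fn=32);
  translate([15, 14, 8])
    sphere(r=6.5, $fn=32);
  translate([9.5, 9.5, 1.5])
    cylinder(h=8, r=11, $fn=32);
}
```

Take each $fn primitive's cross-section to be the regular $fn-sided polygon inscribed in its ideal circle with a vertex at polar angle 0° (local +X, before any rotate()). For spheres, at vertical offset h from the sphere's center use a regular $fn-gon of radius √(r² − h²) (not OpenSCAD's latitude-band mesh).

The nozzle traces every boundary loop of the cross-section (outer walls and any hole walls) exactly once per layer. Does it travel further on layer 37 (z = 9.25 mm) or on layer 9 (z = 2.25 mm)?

Layer 37 (z = 9.25): the sphere is absent (|z−center|=6.250 > r=3); the r=6.5 sphere at (15, 14) contributes a regular 32-gon of circumradius √(6.5²−1.25²) = 6.379 (perimeter = 2·32·6.379·sin(180°/32) = 40.01 mm); the cylinder at (9.5, 9.5): section is a regular 32-gon, circumradius r=11 (perimeter = 2·32·11.000·sin(180°/32) = 69.00 mm); Taking the union: the regions partially overlap (shared area 103.92 mm²), so the edge portions inside another operand are dropped and the merged outline is re-measured after clipping — boundary = 72.06 mm. So its perimeter = 72.06 mm. Layer 9 (z = 2.25): the r=3 sphere contributes a regular 32-gon of circumradius √(3²−0.75²) = 2.905 (perimeter = 2·32·2.905·sin(180°/32) = 18.22 mm); the sphere at (15, 14): section is a regular 32-gon, circumradius = √(r²−h²) = √(6.5²−5.75²) = 3.031 (perimeter = 2·32·3.031·sin(180°/32) = 19.01 mm); the r=11 cylinder at (9.5, 9.5) contributes a regular 32-gon of circumradius 11 (perimeter = 2·32·11.000·sin(180°/32) = 69.00 mm); Taking the union: the regions partially overlap (shared area 29.45 mm²), so the edge portions inside another operand are dropped and the merged outline is re-measured after clipping — boundary = 81.77 mm. So its perimeter = 81.77 mm. Layer 9 is larger (81.77 vs 72.06 mm).

layer 9 (z = 2.25 mm)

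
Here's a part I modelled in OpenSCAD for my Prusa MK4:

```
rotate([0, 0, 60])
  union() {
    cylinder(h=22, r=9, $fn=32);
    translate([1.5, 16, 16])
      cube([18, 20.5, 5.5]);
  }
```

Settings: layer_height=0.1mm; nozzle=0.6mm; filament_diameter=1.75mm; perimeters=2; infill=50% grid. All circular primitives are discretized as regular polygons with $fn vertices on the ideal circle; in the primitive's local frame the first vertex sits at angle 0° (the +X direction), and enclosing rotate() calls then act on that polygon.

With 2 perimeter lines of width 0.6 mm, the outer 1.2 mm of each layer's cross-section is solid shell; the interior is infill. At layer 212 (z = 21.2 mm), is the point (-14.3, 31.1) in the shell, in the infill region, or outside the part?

At z = 21.2 mm: the r=9 cylinder contributes a regular 32-gon of circumradius 9; the cube at (1.5, 16) (footprint 18×20.5) is included at this height; Combining (union): the 2 present regions are separate (no shared area or edge), so areas and boundary lengths simply add and each stays a separate island — 2 connected regions; (rotated 60° about Z; rotation is an isometry so areas/perimeters/island counts are preserved). Overall, the cross-section has 2 separate islands. Undo the 60° rotation: the query point maps to (19.783, 27.934) in the un-rotated model frame. The nearest boundary edge runs (19.50, 36.50)→(19.50, 16.00); distance from the point to it = 0.28 mm. The point is not inside any of the regions above, so it lies outside the cross-section (0.28 mm from the nearest boundary).

outside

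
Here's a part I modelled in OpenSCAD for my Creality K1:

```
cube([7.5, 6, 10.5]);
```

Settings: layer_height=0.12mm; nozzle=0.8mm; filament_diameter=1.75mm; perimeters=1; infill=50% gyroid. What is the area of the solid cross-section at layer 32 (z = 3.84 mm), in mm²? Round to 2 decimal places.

At z = 3.84 mm: the cube is present — its section is the full 7.5×6 rectangle (area 45.00 mm²). Overall, the cross-section is a single solid region. Net area = 45.00 mm².

45.00 mm²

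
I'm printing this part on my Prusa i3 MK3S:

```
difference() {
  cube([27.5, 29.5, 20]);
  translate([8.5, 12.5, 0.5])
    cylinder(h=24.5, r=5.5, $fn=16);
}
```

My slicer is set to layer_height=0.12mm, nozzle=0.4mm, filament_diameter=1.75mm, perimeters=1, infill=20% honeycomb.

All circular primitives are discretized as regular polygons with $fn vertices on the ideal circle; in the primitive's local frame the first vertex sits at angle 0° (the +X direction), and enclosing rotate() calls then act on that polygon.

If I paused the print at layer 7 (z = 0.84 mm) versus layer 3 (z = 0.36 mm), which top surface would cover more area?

layer 3 (z = 0.36 mm)

Layer 7 (z = 0.84): the cube (footprint 27.5×29.5) is included at this height (area 811.25 mm²); the cylinder at (8.5, 12.5): section is a regular 16-gon, circumradius r=5.5 (area = (16/2)·5.500²·sin(360°/16) = 92.61 mm²); After the difference (first − rest): starting from the 27.5×29.5 cube (811.25 mm²), the r=5.5 cylinder at (8.5, 12.5) lies wholly inside it (removes its full 92.61 mm² and its 34.34 mm outline becomes a hole wall) — area = 718.64 mm². So its area = 718.64 mm². Layer 3 (z = 0.36): the cube (footprint 27.5×29.5) is included at this height (area 811.25 mm²); the cylinder at (8.5, 12.5) is not intersected at this z (z outside [0.5, 25]); Taking the first minus the rest: none of the subtracted shapes is present at this height, so the 27.5×29.5 cube is unchanged — area = 811.25 mm². So its area = 811.25 mm². Layer 3 is larger (811.25 vs 718.64 mm²).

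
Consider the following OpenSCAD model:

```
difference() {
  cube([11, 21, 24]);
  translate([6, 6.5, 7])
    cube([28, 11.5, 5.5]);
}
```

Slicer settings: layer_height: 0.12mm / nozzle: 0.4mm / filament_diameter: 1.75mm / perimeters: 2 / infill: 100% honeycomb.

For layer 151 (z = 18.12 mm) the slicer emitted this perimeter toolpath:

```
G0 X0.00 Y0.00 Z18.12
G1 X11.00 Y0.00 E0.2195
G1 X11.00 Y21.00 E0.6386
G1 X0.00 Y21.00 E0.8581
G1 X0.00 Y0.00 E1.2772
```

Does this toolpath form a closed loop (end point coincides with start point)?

Start point (G0): (0.00, 0.00). End point (last G1): the path returns to the start — closed.

yes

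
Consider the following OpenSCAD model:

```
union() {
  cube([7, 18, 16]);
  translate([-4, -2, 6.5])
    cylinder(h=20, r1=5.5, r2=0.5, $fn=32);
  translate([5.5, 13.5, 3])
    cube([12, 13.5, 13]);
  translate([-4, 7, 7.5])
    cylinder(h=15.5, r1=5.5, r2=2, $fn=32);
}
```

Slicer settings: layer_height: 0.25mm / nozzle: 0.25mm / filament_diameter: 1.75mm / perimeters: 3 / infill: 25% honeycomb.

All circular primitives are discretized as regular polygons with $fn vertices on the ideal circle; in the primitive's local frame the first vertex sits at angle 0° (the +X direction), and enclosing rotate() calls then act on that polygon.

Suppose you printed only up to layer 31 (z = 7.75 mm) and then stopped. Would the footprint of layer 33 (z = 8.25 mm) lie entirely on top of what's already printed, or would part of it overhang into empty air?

Compare the two slices. At z = 7.75: the cube (footprint 7×18) is included at this height (area 126.00 mm²); the cone at (-4, -2) (r1=5.5→r2=0.5) has section circumradius 5.188 here — a regular 32-gon (area = (32/2)·5.188²·sin(360°/32) = 84.00 mm²); the cube at (5.5, 13.5) (footprint 12×13.5) is included at this height (area 162.00 mm²); the cone at (-4, 7) contributes a regular 32-gon of circumradius 5.444 (interpolated between r1=5.5 and r2=2 at t=0.016) (area = (32/2)·5.444²·sin(360°/32) = 92.50 mm²); Combining (union): the regions partially overlap — summed areas 464.49 mm² minus the doubly-counted overlap 20.51 mm² gives 443.98 mm² — area = 443.98 mm². At z = 8.25: the 7×18 cube contributes its full rectangle (area 126.00 mm²); the cone at (-4, -2): at t=0.087 of its height the radius interpolates to r₁+(r₂−r₁)t = 5.062, giving a regular 32-gon of that circumradius (area = (32/2)·5.062²·sin(360°/32) = 80.00 mm²); the cube at (5.5, 13.5) is present — its section is the full 12×13.5 rectangle (area 162.00 mm²); the cone at (-4, 7): at t=0.048 of its height the radius interpolates to r₁+(r₂−r₁)t = 5.331, giving a regular 32-gon of that circumradius (area = (32/2)·5.331²·sin(360°/32) = 88.70 mm²); Taking the union: the regions partially overlap — summed areas 456.70 mm² minus the doubly-counted overlap 18.13 mm² gives 438.57 mm² — area = 438.57 mm². Checking containment: the cross-section at z = 8.25 is a subset of the cross-section at z = 7.75.

entirely on top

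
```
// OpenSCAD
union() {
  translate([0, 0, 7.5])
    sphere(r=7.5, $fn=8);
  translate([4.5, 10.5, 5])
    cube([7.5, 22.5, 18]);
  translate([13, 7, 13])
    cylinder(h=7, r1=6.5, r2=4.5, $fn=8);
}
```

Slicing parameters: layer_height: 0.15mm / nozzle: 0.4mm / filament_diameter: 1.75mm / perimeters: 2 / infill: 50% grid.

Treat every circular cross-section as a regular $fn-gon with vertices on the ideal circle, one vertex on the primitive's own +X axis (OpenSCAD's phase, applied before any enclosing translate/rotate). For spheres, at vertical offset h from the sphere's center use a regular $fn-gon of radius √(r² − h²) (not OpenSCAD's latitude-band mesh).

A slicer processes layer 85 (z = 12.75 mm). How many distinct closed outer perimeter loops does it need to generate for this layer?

At z = 12.75 mm: the r=7.5 sphere slices to a regular 8-gon of circumradius 5.356 (√(r²−h²) with h=5.25 from center); the cube at (4.5, 10.5) is present — its section is the full 7.5×22.5 rectangle; the cone at (13, 7) does not reach this height (z outside [13, 20]); Combining (union): the 2 present regions are separate (no shared area or edge), so areas and boundary lengths simply add and each stays a separate island — 2 connected regions. The result has 2 disconnected regions.

2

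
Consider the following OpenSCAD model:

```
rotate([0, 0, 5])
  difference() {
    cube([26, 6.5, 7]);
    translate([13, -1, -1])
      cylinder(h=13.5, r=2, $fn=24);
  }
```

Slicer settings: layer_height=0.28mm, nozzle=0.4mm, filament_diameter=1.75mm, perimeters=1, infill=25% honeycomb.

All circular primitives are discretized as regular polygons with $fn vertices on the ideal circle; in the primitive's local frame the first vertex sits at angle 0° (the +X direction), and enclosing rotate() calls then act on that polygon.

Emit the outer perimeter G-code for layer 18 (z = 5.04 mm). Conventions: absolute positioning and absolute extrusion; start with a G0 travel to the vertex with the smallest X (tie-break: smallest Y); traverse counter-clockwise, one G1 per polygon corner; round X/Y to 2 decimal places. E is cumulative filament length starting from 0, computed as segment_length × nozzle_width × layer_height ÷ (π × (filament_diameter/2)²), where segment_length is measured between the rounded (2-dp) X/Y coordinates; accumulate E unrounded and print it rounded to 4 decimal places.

At z = 5.04 mm: the 26×6.5 cube contributes its full rectangle; the cylinder at (13, -1): section is a regular 24-gon, circumradius r=2; Subtracting the remaining from the first: starting from the 26×6.5 cube, the r=2 cylinder at (13, -1) partially overlaps it — only the 2.41 mm² overlap (of its 12.42 mm²) is removed, clipping the outline — 1 connected region; (whole slice rotated 5° about Z — lengths, areas and connectivity unchanged). The outline is a single polygon with 13 vertices. Extrusion per mm of travel: 0.4 × 0.28 / (π × 0.875²) = 0.046564. Accumulating E over each segment gives final E = 3.0601.

G0 X-0.57 Y6.48 Z5.04
G1 X0.00 Y0.00 E0.3029
G1 X11.23 Y0.98 E0.8278
G1 X11.51 Y1.42 E0.8521
G1 X11.89 Y1.78 E0.8765
G1 X12.35 Y2.02 E0.9006
G1 X12.86 Y2.13 E0.9249
G1 X13.38 Y2.11 E0.9491
G1 X13.88 Y1.95 E0.9736
G1 X14.32 Y1.67 E0.9979
G1 X14.68 Y1.28 E1.0226
G1 X25.90 Y2.27 E1.5471
G1 X25.33 Y8.74 E1.8495
G1 X-0.57 Y6.48 E3.0601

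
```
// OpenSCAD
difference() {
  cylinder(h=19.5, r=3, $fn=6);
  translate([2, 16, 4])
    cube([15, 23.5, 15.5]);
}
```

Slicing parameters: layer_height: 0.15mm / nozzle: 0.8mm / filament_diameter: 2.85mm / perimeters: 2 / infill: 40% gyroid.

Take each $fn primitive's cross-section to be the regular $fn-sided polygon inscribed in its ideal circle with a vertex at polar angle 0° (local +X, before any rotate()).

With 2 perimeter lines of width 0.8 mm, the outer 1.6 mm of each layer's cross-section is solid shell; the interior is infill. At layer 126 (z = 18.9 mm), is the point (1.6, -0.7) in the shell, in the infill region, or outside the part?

shell

At z = 18.9 mm: the r=3 cylinder contributes a regular 6-gon of circumradius 3; the cube at (2, 16) (footprint 15×23.5) is included at this height; Subtracting the remaining from the first: starting from the r=3 cylinder, the 15×23.5 cube at (2, 16) misses the remaining region (no effect) — 1 connected region. Overall, the cross-section is a single solid region. The nearest boundary edge runs (3.00, 0.00)→(1.50, -2.60); distance from the point to it = 0.86 mm. The point is inside the cross-section, 0.86 mm from the nearest boundary — within the 1.6 mm shell band (2 × 0.8).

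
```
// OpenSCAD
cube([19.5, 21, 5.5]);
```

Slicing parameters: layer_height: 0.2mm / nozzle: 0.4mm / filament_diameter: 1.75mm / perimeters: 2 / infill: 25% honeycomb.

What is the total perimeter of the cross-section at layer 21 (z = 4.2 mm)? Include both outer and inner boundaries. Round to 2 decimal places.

81.00 mm

At z = 4.2 mm: the cube is present — its section is the full 19.5×21 rectangle (perimeter 81.00 mm). Overall, the cross-section is a single solid region. Total boundary length (outer) = 81.00 mm.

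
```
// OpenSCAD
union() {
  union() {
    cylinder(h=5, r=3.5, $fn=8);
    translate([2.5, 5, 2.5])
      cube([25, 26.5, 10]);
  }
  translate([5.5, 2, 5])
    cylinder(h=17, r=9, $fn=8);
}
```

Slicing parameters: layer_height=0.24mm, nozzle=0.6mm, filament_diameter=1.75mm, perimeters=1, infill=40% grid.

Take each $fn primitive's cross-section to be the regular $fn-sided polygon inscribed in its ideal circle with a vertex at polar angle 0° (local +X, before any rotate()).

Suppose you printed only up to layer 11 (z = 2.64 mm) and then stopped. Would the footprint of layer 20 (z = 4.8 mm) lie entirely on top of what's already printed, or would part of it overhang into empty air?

Compare the two slices. At z = 2.64: the r=3.5 cylinder gives a regular 8-gon of circumradius 3.5 (constant along its height) (area = (8/2)·3.500²·sin(360°/8) = 34.65 mm²); the cube at (2.5, 5) (footprint 25×26.5) is included at this height (area 662.50 mm²); Combining (union): the 2 present regions are separate (no shared area or edge), so areas and boundary lengths simply add and each stays a separate island — area = 697.15 mm²; the cylinder at (5.5, 2) is not intersected at this z (z outside [5, 22]); Taking the union: only the result so far is present, so the union is just that shape — area = 697.15 mm². At z = 4.8: the r=3.5 cylinder gives a regular 8-gon of circumradius 3.5 (constant along its height) (area = (8/2)·3.500²·sin(360°/8) = 34.65 mm²); the cube at (2.5, 5) (footprint 25×26.5) is included at this height (area 662.50 mm²); Taking the union: the 2 present regions are separate (no shared area or edge), so areas and boundary lengths simply add and each stays a separate island — area = 697.15 mm²; the cylinder at (5.5, 2) is not intersected at this z (z outside [5, 22]); Taking the union: only that combined region is present, so the union is just that shape — area = 697.15 mm². Checking containment: the cross-section at z = 4.8 is a subset of the cross-section at z = 2.64.

entirely on top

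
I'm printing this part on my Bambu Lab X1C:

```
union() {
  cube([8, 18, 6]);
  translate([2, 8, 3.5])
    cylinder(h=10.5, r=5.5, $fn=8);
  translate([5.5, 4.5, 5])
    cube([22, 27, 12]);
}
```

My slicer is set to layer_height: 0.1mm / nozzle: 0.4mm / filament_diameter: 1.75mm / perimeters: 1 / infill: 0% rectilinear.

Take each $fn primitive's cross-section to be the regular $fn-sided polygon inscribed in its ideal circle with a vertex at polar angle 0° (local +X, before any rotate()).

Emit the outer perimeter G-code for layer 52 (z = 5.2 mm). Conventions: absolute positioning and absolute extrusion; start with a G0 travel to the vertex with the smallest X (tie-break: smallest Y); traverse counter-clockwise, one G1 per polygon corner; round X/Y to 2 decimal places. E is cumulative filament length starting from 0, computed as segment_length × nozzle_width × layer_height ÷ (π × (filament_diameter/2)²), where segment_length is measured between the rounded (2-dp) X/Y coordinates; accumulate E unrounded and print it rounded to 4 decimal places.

At z = 5.2 mm: the cube (footprint 8×18) is included at this height; the cylinder at (2, 8): section is a regular 8-gon, circumradius r=5.5; the 22×27 cube at (5.5, 4.5) contributes its full rectangle; Merging all regions: the regions partially overlap (shared area 96.87 mm²), so overlapping operands fuse into one piece — 1 connected region. The outline is a single polygon with 13 vertices. Extrusion per mm of travel: 0.4 × 0.1 / (π × 0.875²) = 0.016630. Accumulating E over each segment gives final E = 2.0151.

G0 X-3.50 Y8.00 Z5.20
G1 X-1.89 Y4.11 E0.0700
G1 X0.00 Y3.33 E0.1040
G1 X0.00 Y0.00 E0.1594
G1 X8.00 Y0.00 E0.2924
G1 X8.00 Y4.50 E0.3673
G1 X27.50 Y4.50 E0.6916
G1 X27.50 Y31.50 E1.1406
G1 X5.50 Y31.50 E1.5064
G1 X5.50 Y18.00 E1.7309
G1 X0.00 Y18.00 E1.8224
G1 X0.00 Y12.67 E1.9110
G1 X-1.89 Y11.89 E1.9450
G1 X-3.50 Y8.00 E2.0151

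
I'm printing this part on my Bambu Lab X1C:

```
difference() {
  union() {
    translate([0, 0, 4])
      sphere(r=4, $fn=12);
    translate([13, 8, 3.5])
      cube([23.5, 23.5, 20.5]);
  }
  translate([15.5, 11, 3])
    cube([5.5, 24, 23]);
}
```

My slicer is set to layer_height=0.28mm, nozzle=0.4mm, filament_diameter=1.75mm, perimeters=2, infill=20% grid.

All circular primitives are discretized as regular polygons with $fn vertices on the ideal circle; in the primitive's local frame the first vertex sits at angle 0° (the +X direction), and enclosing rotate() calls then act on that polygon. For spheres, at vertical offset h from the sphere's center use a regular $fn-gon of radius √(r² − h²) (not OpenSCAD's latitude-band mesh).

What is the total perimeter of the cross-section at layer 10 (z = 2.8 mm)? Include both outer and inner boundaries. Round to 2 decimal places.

At z = 2.8 mm: the sphere: section is a regular 12-gon, circumradius = √(r²−h²) = √(4²−1.2²) = 3.816 (perimeter = 2·12·3.816·sin(180°/12) = 23.70 mm); the cube at (13, 8) is absent (z outside [3.5, 24]); Merging all regions: only the r=4 sphere is present, so the union is just that shape — boundary = 23.70 mm; the cube at (15.5, 11) is absent (z outside [3, 26]); Taking the first minus the rest: none of the subtracted shapes is present at this height, so the result so far is unchanged — boundary = 23.70 mm. Overall, the cross-section is a single solid region. Total boundary length (outer) = 23.70 mm.

23.70 mm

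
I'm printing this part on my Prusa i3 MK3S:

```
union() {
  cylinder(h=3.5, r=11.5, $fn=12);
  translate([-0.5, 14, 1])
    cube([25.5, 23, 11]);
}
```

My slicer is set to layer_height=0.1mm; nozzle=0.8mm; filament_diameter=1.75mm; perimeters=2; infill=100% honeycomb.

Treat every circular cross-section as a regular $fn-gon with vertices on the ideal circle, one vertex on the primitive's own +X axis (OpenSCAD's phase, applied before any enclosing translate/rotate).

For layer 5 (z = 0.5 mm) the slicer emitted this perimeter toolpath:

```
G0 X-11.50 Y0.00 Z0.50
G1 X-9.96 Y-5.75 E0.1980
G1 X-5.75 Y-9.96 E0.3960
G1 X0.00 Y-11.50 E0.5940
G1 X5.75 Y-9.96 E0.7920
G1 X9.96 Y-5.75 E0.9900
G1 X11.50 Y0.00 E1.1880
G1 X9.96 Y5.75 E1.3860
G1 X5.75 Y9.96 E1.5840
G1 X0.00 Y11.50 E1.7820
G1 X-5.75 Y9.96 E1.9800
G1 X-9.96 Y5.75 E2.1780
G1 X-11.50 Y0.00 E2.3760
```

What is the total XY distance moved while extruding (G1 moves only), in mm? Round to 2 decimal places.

Sum the Euclidean lengths of each G1 segment: total = 71.44 mm.

71.44 mm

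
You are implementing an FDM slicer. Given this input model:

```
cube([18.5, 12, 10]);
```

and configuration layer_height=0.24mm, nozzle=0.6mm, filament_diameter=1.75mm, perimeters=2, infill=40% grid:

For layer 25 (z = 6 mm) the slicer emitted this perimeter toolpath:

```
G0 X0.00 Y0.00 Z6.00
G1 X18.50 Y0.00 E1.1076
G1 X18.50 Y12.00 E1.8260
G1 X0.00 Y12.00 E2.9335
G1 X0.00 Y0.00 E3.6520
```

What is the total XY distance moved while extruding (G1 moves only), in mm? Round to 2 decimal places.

Sum the Euclidean lengths of each G1 segment: total = 61.00 mm.

61.00 mm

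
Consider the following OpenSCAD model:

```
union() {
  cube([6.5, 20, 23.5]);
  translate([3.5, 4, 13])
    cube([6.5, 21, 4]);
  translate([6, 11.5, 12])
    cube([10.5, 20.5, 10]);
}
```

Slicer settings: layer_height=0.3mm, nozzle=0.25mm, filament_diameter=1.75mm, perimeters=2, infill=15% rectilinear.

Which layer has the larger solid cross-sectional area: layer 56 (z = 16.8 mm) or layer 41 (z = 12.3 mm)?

layer 56 (z = 16.8 mm)

Layer 56 (z = 16.8): the 6.5×20 cube contributes its full rectangle (area 130.00 mm²); the cube at (3.5, 4) is present — its section is the full 6.5×21 rectangle (area 136.50 mm²); the 10.5×20.5 cube at (6, 11.5) contributes its full rectangle (area 215.25 mm²); Taking the union: the regions partially overlap — summed areas 481.75 mm² minus the doubly-counted overlap 102.00 mm² gives 379.75 mm² — area = 379.75 mm². So its area = 379.75 mm². Layer 41 (z = 12.3): the cube (footprint 6.5×20) is included at this height (area 130.00 mm²); the cube at (3.5, 4) does not reach this height (z outside [13, 17]); the cube at (6, 11.5) is present — its section is the full 10.5×20.5 rectangle (area 215.25 mm²); Merging all regions: the regions partially overlap — summed areas 345.25 mm² minus the doubly-counted overlap 4.25 mm² gives 341.00 mm² — area = 341.00 mm². So its area = 341.00 mm². Layer 56 is larger (379.75 vs 341.00 mm²).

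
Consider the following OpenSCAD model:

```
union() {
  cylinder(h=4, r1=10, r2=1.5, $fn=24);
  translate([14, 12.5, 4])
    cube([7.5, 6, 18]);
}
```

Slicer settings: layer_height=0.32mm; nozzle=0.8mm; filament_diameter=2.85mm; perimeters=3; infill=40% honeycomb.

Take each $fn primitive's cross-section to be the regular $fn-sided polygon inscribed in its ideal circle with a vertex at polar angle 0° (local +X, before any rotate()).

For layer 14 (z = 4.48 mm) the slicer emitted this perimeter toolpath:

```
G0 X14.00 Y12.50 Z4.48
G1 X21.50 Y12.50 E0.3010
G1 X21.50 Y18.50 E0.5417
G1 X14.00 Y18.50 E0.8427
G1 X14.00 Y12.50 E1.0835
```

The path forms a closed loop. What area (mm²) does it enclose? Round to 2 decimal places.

45.00 mm²

Apply the shoelace formula to the sequence of (X, Y) vertices; enclosed area = 45.00 mm².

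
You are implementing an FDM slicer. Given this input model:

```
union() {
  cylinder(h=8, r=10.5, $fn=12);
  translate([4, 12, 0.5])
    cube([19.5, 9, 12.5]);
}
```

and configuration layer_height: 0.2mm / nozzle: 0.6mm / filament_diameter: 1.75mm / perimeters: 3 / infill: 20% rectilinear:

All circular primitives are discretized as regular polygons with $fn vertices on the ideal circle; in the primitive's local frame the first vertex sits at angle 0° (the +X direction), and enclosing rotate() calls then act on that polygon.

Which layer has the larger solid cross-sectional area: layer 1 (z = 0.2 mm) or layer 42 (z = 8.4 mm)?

Layer 1 (z = 0.2): the cylinder: section is a regular 12-gon, circumradius r=10.5 (area = (12/2)·10.500²·sin(360°/12) = 330.75 mm²); the cube at (4, 12) is not intersected at this z (z outside [0.5, 13]); Combining (union): only the r=10.5 cylinder is present, so the union is just that shape — area = 330.75 mm². So its area = 330.75 mm². Layer 42 (z = 8.4): the cylinder is not intersected at this z (z outside [0, 8]); the cube at (4, 12) (footprint 19.5×9) is included at this height (area 175.50 mm²); Merging all regions: only the 19.5×9 cube at (4, 12) is present, so the union is just that shape — area = 175.50 mm². So its area = 175.50 mm². Layer 1 is larger (330.75 vs 175.50 mm²).

layer 1 (z = 0.2 mm)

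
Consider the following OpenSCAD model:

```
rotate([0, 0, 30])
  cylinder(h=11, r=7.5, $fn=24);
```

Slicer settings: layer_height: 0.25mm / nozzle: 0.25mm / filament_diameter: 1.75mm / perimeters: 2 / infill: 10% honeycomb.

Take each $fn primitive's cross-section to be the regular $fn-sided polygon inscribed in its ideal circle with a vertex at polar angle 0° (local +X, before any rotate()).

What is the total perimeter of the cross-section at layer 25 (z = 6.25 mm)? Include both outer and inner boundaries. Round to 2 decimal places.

46.99 mm

At z = 6.25 mm: the cylinder: section is a regular 24-gon, circumradius r=7.5 (perimeter = 2·24·7.500·sin(180°/24) = 46.99 mm); (rotated 30° about Z; rotation is an isometry so areas/perimeters/island counts are preserved). Overall, the cross-section is a single solid region. Total boundary length (outer) = 46.99 mm.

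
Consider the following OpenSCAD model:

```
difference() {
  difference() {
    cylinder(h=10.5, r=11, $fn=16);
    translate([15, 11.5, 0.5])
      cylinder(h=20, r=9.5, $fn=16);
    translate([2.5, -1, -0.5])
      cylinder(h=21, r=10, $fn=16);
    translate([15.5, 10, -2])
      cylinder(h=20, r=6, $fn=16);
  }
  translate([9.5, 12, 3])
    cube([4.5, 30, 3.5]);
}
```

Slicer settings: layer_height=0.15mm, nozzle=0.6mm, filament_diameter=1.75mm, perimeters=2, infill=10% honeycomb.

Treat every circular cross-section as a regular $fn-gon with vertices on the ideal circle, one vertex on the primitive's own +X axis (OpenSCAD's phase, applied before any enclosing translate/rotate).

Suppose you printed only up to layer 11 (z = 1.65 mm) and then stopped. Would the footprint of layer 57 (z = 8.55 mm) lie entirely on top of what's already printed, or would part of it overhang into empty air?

entirely on top

Compare the two slices. At z = 1.65: the cylinder: section is a regular 16-gon, circumradius r=11 (area = (16/2)·11.000²·sin(360°/16) = 370.44 mm²); the cylinder at (15, 11.5): section is a regular 16-gon, circumradius r=9.5 (area = (16/2)·9.500²·sin(360°/16) = 276.30 mm²); the cylinder at (2.5, -1): section is a regular 16-gon, circumradius r=10 (area = (16/2)·10.000²·sin(360°/16) = 306.15 mm²); the r=6 cylinder at (15.5, 10) gives a regular 16-gon of circumradius 6 (constant along its height) (area = (16/2)·6.000²·sin(360°/16) = 110.21 mm²); Taking the first minus the rest: starting from the r=11 cylinder (370.44 mm²), the r=9.5 cylinder at (15, 11.5) partially overlaps it — only the 6.52 mm² overlap (of its 276.30 mm²) is removed, clipping the outline; the r=10 cylinder at (2.5, -1) partially overlaps it — only the 273.15 mm² overlap (of its 306.15 mm²) is removed, clipping the outline; the r=6 cylinder at (15.5, 10) misses the remaining region (no effect) — area = 90.77 mm²; the cube at (9.5, 12) is absent (z outside [3, 6.5]); After the difference (first − rest): none of the subtracted shapes is present at this height, so that combined region is unchanged — area = 90.77 mm². At z = 8.55: the r=11 cylinder gives a regular 16-gon of circumradius 11 (constant along its height) (area = (16/2)·11.000²·sin(360°/16) = 370.44 mm²); the cylinder at (15, 11.5): section is a regular 16-gon, circumradius r=9.5 (area = (16/2)·9.500²·sin(360°/16) = 276.30 mm²); the r=10 cylinder at (2.5, -1) gives a regular 16-gon of circumradius 10 (constant along its height) (area = (16/2)·10.000²·sin(360°/16) = 306.15 mm²); the cylinder at (15.5, 10): section is a regular 16-gon, circumradius r=6 (area = (16/2)·6.000²·sin(360°/16) = 110.21 mm²); Taking the first minus the rest: starting from the r=11 cylinder (370.44 mm²), the r=9.5 cylinder at (15, 11.5) partially overlaps it — only the 6.52 mm² overlap (of its 276.30 mm²) is removed, clipping the outline; the r=10 cylinder at (2.5, -1) partially overlaps it — only the 273.15 mm² overlap (of its 306.15 mm²) is removed, clipping the outline; the r=6 cylinder at (15.5, 10) misses the remaining region (no effect) — area = 90.77 mm²; the cube at (9.5, 12) is absent (z outside [3, 6.5]); Subtracting the remaining from the first: none of the subtracted shapes is present at this height, so that combined region is unchanged — area = 90.77 mm². Checking containment: the cross-section at z = 8.55 is a subset of the cross-section at z = 1.65.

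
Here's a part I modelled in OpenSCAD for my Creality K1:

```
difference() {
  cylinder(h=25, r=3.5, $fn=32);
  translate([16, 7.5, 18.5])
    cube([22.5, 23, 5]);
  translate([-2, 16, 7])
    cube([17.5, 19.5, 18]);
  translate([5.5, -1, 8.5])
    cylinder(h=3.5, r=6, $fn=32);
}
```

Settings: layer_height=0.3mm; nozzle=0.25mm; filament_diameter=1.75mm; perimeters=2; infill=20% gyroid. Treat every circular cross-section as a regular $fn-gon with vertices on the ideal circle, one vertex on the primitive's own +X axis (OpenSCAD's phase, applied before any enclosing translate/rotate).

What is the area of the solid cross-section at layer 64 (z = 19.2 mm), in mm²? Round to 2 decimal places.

38.24 mm²

At z = 19.2 mm: the r=3.5 cylinder gives a regular 32-gon of circumradius 3.5 (constant along its height) (area = (32/2)·3.500²·sin(360°/32) = 38.24 mm²); the cube at (16, 7.5) (footprint 22.5×23) is included at this height (area 517.50 mm²); the cube at (-2, 16) is present — its section is the full 17.5×19.5 rectangle (area 341.25 mm²); the cylinder at (5.5, -1) is absent (z outside [8.5, 12]); Subtracting the remaining from the first: starting from the r=3.5 cylinder (38.24 mm²), the 22.5×23 cube at (16, 7.5) misses the remaining region (no effect); the 17.5×19.5 cube at (-2, 16) misses the remaining region (no effect) — area = 38.24 mm². Overall, the cross-section is a single solid region. Net area = 38.24 mm².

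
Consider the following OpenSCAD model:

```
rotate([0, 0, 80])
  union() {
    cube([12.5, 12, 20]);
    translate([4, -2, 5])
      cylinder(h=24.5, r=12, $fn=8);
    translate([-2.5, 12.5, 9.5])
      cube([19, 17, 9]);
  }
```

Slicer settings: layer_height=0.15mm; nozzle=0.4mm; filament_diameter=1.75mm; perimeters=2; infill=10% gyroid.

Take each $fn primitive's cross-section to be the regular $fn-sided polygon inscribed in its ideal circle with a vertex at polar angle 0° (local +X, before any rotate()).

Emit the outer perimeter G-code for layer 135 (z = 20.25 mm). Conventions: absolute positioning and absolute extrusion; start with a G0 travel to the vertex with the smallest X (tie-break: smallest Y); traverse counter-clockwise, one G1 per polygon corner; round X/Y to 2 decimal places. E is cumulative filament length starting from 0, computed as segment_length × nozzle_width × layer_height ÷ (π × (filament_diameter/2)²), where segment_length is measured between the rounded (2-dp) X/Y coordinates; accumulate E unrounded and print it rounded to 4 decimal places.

G0 X-9.15 Y5.68 Z20.25
G1 X-7.17 Y-3.29 E0.2291
G1 X0.58 Y-8.23 E0.4584
G1 X9.55 Y-6.24 E0.6876
G1 X14.48 Y1.51 E0.9167
G1 X12.49 Y10.47 E1.1457
G1 X4.75 Y15.41 E1.3747
G1 X-4.22 Y13.42 E1.6039
G1 X-9.15 Y5.68 E1.8328

At z = 20.25 mm: the cube does not reach this height (z outside [0, 20]); the cylinder at (4, -2): section is a regular 8-gon, circumradius r=12; the cube at (-2.5, 12.5) does not reach this height (z outside [9.5, 18.5]); Combining (union): only the r=12 cylinder at (4, -2) is present, so the union is just that shape — 1 connected region; (rotated 80° about Z; rotation is an isometry so areas/perimeters/island counts are preserved). The outline is a single polygon with 8 vertices. Extrusion per mm of travel: 0.4 × 0.15 / (π × 0.875²) = 0.024945. Accumulating E over each segment gives final E = 1.8328.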